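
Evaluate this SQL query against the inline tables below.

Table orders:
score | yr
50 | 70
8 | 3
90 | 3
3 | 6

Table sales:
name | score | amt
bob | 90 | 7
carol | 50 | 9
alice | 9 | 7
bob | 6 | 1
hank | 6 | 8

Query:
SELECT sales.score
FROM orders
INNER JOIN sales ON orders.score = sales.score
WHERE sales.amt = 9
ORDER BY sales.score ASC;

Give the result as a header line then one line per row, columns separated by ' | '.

== RESULT ==
sales.score
50

Derivation:
After JOIN sales (2 rows):
orders.score | orders.yr | sales.name | sales.score | sales.amt
50 | 70 | carol | 50 | 9
90 | 3 | bob | 90 | 7
After WHERE (1 rows):
orders.score | orders.yr | sales.name | sales.score | sales.amt
50 | 70 | carol | 50 | 9
After SELECT (1 rows):
sales.score
50
After ORDER BY (1 rows):
sales.score
50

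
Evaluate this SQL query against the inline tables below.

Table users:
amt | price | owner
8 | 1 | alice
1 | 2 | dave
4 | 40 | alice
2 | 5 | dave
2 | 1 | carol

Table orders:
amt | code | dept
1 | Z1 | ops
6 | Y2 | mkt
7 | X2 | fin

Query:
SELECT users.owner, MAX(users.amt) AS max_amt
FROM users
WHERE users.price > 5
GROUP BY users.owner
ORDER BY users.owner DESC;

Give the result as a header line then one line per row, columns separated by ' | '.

== RESULT ==
users.owner | max_amt
alice | 4

Derivation:
After WHERE (1 rows):
users.amt | users.price | users.owner
4 | 40 | alice
After GROUP BY (1 rows):
users.owner | max_amt
alice | 4
After ORDER BY (1 rows):
users.owner | max_amt
alice | 4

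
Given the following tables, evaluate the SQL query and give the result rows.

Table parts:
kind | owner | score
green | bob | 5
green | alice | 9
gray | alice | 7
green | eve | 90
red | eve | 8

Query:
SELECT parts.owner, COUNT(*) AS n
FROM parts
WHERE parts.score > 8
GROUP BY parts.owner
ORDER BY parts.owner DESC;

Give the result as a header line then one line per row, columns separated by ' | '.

After WHERE (2 rows):
parts.kind | parts.owner | parts.score
green | alice | 9
green | eve | 90
After GROUP BY (2 rows):
parts.owner | n
alice | 1
eve | 1
After ORDER BY (2 rows):
parts.owner | n
eve | 1
alice | 1

== RESULT ==
parts.owner | n
eve | 1
alice | 1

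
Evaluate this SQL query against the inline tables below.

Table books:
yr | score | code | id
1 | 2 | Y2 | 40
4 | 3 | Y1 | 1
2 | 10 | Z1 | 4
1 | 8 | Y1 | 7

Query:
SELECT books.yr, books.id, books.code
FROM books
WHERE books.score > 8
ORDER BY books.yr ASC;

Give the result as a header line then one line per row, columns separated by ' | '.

== RESULT ==
books.yr | books.id | books.code
2 | 4 | Z1

Derivation:
After WHERE (1 rows):
books.yr | books.score | books.code | books.id
2 | 10 | Z1 | 4
After SELECT (1 rows):
books.yr | books.id | books.code
2 | 4 | Z1
After ORDER BY (1 rows):
books.yr | books.id | books.code
2 | 4 | Z1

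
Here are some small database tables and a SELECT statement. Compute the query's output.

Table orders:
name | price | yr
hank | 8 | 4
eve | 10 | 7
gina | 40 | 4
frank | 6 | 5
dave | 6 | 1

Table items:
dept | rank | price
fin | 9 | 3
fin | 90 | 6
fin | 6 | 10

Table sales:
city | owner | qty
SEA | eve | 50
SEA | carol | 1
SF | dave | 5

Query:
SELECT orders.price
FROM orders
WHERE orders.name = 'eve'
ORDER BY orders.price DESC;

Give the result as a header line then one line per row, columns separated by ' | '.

After WHERE (1 rows):
orders.name | orders.price | orders.yr
eve | 10 | 7
After SELECT (1 rows):
orders.price
10
After ORDER BY (1 rows):
orders.price
10

== RESULT ==
orders.price
10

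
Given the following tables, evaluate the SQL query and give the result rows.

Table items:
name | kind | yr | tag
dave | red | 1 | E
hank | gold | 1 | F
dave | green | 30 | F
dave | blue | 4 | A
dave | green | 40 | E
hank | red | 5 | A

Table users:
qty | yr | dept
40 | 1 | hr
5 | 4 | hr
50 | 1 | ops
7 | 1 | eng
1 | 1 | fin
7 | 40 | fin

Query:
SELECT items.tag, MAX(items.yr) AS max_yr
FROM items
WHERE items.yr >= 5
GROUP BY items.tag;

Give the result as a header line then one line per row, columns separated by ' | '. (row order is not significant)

After WHERE (3 rows):
items.name | items.kind | items.yr | items.tag
dave | green | 30 | F
dave | green | 40 | E
hank | red | 5 | A
After GROUP BY (3 rows):
items.tag | max_yr
F | 30
E | 40
A | 5

== RESULT ==
items.tag | max_yr
F | 30
E | 40
A | 5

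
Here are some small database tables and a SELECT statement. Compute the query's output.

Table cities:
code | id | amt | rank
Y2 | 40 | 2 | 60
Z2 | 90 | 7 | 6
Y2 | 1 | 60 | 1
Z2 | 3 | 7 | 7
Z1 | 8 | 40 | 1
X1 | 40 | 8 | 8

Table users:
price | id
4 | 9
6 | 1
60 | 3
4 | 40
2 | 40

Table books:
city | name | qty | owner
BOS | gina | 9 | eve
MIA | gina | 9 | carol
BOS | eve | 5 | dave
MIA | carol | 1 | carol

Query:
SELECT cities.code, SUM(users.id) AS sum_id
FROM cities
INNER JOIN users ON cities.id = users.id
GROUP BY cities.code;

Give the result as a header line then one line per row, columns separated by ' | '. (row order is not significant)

== RESULT ==
cities.code | sum_id
Y2 | 81
Z2 | 3
X1 | 80

Derivation:
After JOIN users (6 rows):
cities.code | cities.id | cities.amt | cities.rank | users.price | users.id
Y2 | 40 | 2 | 60 | 4 | 40
Y2 | 40 | 2 | 60 | 2 | 40
Y2 | 1 | 60 | 1 | 6 | 1
Z2 | 3 | 7 | 7 | 60 | 3
X1 | 40 | 8 | 8 | 4 | 40
X1 | 40 | 8 | 8 | 2 | 40
After GROUP BY (3 rows):
cities.code | sum_id
Y2 | 81
Z2 | 3
X1 | 80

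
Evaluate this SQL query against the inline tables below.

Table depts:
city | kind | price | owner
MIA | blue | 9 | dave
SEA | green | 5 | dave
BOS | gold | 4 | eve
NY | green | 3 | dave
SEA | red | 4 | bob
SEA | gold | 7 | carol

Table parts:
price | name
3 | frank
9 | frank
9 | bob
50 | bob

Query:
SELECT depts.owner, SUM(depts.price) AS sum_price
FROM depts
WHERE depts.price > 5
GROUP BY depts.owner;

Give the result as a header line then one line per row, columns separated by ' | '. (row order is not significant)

After WHERE (2 rows):
depts.city | depts.kind | depts.price | depts.owner
MIA | blue | 9 | dave
SEA | gold | 7 | carol
After GROUP BY (2 rows):
depts.owner | sum_price
dave | 9
carol | 7

== RESULT ==
depts.owner | sum_price
dave | 9
carol | 7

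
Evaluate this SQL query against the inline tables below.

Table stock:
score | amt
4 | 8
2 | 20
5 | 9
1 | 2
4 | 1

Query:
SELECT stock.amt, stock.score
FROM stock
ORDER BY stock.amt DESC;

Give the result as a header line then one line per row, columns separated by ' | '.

After SELECT (5 rows):
stock.amt | stock.score
8 | 4
20 | 2
9 | 5
2 | 1
1 | 4
After ORDER BY (5 rows):
stock.amt | stock.score
20 | 2
9 | 5
8 | 4
2 | 1
1 | 4

== RESULT ==
stock.amt | stock.score
20 | 2
9 | 5
8 | 4
2 | 1
1 | 4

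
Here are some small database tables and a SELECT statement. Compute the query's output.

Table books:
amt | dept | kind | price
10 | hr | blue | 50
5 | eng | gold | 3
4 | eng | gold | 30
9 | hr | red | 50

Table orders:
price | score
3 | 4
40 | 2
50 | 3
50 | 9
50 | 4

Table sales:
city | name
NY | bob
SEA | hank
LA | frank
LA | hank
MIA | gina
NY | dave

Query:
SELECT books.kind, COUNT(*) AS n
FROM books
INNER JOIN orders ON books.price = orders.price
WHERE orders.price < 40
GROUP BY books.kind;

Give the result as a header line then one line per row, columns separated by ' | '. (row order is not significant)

After JOIN orders (7 rows):
books.amt | books.dept | books.kind | books.price | orders.price | orders.score
10 | hr | blue | 50 | 50 | 3
10 | hr | blue | 50 | 50 | 9
10 | hr | blue | 50 | 50 | 4
5 | eng | gold | 3 | 3 | 4
9 | hr | red | 50 | 50 | 3
9 | hr | red | 50 | 50 | 9
9 | hr | red | 50 | 50 | 4
After WHERE (1 rows):
books.amt | books.dept | books.kind | books.price | orders.price | orders.score
5 | eng | gold | 3 | 3 | 4
After GROUP BY (1 rows):
books.kind | n
gold | 1

== RESULT ==
books.kind | n
gold | 1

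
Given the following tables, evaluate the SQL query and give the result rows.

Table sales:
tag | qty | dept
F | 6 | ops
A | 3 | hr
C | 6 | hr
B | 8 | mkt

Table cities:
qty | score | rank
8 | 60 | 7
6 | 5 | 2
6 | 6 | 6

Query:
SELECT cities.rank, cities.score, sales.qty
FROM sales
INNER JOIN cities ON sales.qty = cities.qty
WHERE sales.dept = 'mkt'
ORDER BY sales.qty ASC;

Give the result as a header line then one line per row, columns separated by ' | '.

After JOIN cities (5 rows):
sales.tag | sales.qty | sales.dept | cities.qty | cities.score | cities.rank
F | 6 | ops | 6 | 5 | 2
F | 6 | ops | 6 | 6 | 6
C | 6 | hr | 6 | 5 | 2
C | 6 | hr | 6 | 6 | 6
B | 8 | mkt | 8 | 60 | 7
After WHERE (1 rows):
sales.tag | sales.qty | sales.dept | cities.qty | cities.score | cities.rank
B | 8 | mkt | 8 | 60 | 7
After SELECT (1 rows):
cities.rank | cities.score | sales.qty
7 | 60 | 8
After ORDER BY (1 rows):
cities.rank | cities.score | sales.qty
7 | 60 | 8

== RESULT ==
cities.rank | cities.score | sales.qty
7 | 60 | 8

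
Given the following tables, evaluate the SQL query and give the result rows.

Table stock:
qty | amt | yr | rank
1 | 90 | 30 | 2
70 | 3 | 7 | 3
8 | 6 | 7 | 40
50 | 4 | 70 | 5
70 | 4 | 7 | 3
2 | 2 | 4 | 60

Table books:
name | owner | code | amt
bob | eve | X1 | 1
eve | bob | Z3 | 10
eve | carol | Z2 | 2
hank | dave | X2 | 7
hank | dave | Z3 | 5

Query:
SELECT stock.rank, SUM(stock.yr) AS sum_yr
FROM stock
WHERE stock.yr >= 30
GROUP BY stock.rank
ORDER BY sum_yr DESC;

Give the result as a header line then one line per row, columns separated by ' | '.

After WHERE (2 rows):
stock.qty | stock.amt | stock.yr | stock.rank
1 | 90 | 30 | 2
50 | 4 | 70 | 5
After GROUP BY (2 rows):
stock.rank | sum_yr
2 | 30
5 | 70
After ORDER BY (2 rows):
stock.rank | sum_yr
5 | 70
2 | 30

== RESULT ==
stock.rank | sum_yr
5 | 70
2 | 30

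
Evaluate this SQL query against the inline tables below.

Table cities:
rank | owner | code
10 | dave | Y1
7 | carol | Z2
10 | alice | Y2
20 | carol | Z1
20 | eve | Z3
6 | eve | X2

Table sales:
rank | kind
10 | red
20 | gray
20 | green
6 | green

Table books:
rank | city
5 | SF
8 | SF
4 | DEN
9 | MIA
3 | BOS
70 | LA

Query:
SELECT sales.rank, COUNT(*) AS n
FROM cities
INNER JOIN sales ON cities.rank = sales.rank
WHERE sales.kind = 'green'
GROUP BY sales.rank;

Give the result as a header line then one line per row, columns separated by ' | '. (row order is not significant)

== RESULT ==
sales.rank | n
20 | 2
6 | 1

Derivation:
After JOIN sales (7 rows):
cities.rank | cities.owner | cities.code | sales.rank | sales.kind
10 | dave | Y1 | 10 | red
10 | alice | Y2 | 10 | red
20 | carol | Z1 | 20 | gray
20 | carol | Z1 | 20 | green
20 | eve | Z3 | 20 | gray
20 | eve | Z3 | 20 | green
6 | eve | X2 | 6 | green
After WHERE (3 rows):
cities.rank | cities.owner | cities.code | sales.rank | sales.kind
20 | carol | Z1 | 20 | green
20 | eve | Z3 | 20 | green
6 | eve | X2 | 6 | green
After GROUP BY (2 rows):
sales.rank | n
20 | 2
6 | 1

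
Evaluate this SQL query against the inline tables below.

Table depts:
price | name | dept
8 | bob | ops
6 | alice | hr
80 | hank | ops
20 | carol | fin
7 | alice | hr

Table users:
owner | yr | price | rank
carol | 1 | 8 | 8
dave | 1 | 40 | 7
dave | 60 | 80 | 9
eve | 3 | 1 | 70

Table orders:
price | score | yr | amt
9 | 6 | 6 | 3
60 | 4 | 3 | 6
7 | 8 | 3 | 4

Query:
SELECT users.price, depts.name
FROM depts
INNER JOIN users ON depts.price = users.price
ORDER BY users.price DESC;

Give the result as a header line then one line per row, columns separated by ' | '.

After JOIN users (2 rows):
depts.price | depts.name | depts.dept | users.owner | users.yr | users.price | users.rank
8 | bob | ops | carol | 1 | 8 | 8
80 | hank | ops | dave | 60 | 80 | 9
After SELECT (2 rows):
users.price | depts.name
8 | bob
80 | hank
After ORDER BY (2 rows):
users.price | depts.name
80 | hank
8 | bob

== RESULT ==
users.price | depts.name
80 | hank
8 | bob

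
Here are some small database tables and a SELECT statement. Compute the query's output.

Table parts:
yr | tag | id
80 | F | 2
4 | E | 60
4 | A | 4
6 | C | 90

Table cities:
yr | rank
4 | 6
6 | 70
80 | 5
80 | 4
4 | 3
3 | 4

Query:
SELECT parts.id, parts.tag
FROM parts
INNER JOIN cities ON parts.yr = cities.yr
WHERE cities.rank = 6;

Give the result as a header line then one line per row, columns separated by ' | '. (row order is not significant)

After JOIN cities (7 rows):
parts.yr | parts.tag | parts.id | cities.yr | cities.rank
80 | F | 2 | 80 | 5
80 | F | 2 | 80 | 4
4 | E | 60 | 4 | 6
4 | E | 60 | 4 | 3
4 | A | 4 | 4 | 6
4 | A | 4 | 4 | 3
6 | C | 90 | 6 | 70
After WHERE (2 rows):
parts.yr | parts.tag | parts.id | cities.yr | cities.rank
4 | E | 60 | 4 | 6
4 | A | 4 | 4 | 6
After SELECT (2 rows):
parts.id | parts.tag
60 | E
4 | A

== RESULT ==
parts.id | parts.tag
60 | E
4 | A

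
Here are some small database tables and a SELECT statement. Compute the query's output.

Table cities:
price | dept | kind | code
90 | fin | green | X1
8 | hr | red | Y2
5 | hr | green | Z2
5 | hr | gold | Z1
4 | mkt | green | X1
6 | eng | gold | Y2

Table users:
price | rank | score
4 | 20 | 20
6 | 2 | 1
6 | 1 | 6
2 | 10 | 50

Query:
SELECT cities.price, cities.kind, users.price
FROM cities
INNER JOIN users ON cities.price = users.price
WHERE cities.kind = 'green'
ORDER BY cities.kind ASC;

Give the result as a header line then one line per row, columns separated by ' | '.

After JOIN users (3 rows):
cities.price | cities.dept | cities.kind | cities.code | users.price | users.rank | users.score
4 | mkt | green | X1 | 4 | 20 | 20
6 | eng | gold | Y2 | 6 | 2 | 1
6 | eng | gold | Y2 | 6 | 1 | 6
After WHERE (1 rows):
cities.price | cities.dept | cities.kind | cities.code | users.price | users.rank | users.score
4 | mkt | green | X1 | 4 | 20 | 20
After SELECT (1 rows):
cities.price | cities.kind | users.price
4 | green | 4
After ORDER BY (1 rows):
cities.price | cities.kind | users.price
4 | green | 4

== RESULT ==
cities.price | cities.kind | users.price
4 | green | 4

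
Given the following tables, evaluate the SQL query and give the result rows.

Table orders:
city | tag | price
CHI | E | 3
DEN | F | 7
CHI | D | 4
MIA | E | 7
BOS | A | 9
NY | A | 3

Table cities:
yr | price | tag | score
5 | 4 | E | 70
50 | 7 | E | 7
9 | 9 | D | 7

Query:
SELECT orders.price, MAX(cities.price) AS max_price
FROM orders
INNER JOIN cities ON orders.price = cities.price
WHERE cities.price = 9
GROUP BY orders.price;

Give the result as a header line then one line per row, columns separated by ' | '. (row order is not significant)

== RESULT ==
orders.price | max_price
9 | 9

Derivation:
After JOIN cities (4 rows):
orders.city | orders.tag | orders.price | cities.yr | cities.price | cities.tag | cities.score
DEN | F | 7 | 50 | 7 | E | 7
CHI | D | 4 | 5 | 4 | E | 70
MIA | E | 7 | 50 | 7 | E | 7
BOS | A | 9 | 9 | 9 | D | 7
After WHERE (1 rows):
orders.city | orders.tag | orders.price | cities.yr | cities.price | cities.tag | cities.score
BOS | A | 9 | 9 | 9 | D | 7
After GROUP BY (1 rows):
orders.price | max_price
9 | 9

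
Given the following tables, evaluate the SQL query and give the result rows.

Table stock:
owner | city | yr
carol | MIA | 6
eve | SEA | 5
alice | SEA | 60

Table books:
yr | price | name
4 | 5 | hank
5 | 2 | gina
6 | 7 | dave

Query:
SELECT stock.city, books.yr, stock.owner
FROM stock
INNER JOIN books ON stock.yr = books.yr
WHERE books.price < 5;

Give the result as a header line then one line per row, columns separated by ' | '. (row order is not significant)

== RESULT ==
stock.city | books.yr | stock.owner
SEA | 5 | eve

Derivation:
After JOIN books (2 rows):
stock.owner | stock.city | stock.yr | books.yr | books.price | books.name
carol | MIA | 6 | 6 | 7 | dave
eve | SEA | 5 | 5 | 2 | gina
After WHERE (1 rows):
stock.owner | stock.city | stock.yr | books.yr | books.price | books.name
eve | SEA | 5 | 5 | 2 | gina
After SELECT (1 rows):
stock.city | books.yr | stock.owner
SEA | 5 | eve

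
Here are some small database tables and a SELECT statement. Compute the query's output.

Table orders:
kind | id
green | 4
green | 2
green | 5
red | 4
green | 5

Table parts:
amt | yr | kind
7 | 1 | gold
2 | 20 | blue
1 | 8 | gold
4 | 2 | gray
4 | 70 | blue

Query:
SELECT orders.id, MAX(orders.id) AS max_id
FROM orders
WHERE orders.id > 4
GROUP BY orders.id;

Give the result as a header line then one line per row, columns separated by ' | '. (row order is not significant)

== RESULT ==
orders.id | max_id
5 | 5

Derivation:
After WHERE (2 rows):
orders.kind | orders.id
green | 5
green | 5
After GROUP BY (1 rows):
orders.id | max_id
5 | 5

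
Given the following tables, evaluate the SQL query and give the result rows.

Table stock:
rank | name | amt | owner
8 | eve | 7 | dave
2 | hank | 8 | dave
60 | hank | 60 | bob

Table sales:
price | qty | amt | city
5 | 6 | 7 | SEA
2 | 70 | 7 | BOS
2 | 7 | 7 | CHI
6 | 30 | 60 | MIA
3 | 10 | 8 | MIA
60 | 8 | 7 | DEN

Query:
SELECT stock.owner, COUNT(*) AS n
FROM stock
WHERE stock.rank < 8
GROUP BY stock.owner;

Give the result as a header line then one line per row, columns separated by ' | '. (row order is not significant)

== RESULT ==
stock.owner | n
dave | 1

Derivation:
After WHERE (1 rows):
stock.rank | stock.name | stock.amt | stock.owner
2 | hank | 8 | dave
After GROUP BY (1 rows):
stock.owner | n
dave | 1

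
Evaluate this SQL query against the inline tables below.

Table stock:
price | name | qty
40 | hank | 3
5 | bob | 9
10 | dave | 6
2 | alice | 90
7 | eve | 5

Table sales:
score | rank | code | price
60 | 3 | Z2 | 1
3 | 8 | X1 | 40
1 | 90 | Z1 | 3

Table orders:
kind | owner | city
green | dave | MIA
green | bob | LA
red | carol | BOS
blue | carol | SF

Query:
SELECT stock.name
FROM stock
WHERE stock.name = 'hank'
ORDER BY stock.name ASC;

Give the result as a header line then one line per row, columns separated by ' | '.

== RESULT ==
stock.name
hank

Derivation:
After WHERE (1 rows):
stock.price | stock.name | stock.qty
40 | hank | 3
After SELECT (1 rows):
stock.name
hank
After ORDER BY (1 rows):
stock.name
hank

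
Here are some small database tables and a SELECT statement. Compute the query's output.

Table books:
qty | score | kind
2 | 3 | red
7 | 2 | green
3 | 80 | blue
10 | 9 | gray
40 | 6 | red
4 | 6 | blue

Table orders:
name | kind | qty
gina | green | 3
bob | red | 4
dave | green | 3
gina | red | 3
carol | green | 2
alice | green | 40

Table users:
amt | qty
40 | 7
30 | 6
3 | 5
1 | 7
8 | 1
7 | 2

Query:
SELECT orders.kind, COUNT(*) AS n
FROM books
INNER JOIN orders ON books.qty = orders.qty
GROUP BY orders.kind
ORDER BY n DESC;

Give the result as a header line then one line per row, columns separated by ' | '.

After JOIN orders (6 rows):
books.qty | books.score | books.kind | orders.name | orders.kind | orders.qty
2 | 3 | red | carol | green | 2
3 | 80 | blue | gina | green | 3
3 | 80 | blue | dave | green | 3
3 | 80 | blue | gina | red | 3
40 | 6 | red | alice | green | 40
4 | 6 | blue | bob | red | 4
After GROUP BY (2 rows):
orders.kind | n
green | 4
red | 2
After ORDER BY (2 rows):
orders.kind | n
green | 4
red | 2

== RESULT ==
orders.kind | n
green | 4
red | 2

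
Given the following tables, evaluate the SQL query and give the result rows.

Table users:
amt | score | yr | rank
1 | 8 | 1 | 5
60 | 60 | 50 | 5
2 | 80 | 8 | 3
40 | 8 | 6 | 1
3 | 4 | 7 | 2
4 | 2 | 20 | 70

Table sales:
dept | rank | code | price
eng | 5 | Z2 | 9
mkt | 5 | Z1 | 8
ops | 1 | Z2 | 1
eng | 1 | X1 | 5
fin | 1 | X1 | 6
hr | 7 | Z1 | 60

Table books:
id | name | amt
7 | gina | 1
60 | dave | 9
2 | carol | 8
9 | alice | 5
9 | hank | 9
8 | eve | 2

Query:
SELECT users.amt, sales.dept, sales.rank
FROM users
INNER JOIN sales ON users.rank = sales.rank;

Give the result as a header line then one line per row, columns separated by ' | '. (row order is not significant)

== RESULT ==
users.amt | sales.dept | sales.rank
1 | eng | 5
1 | mkt | 5
60 | eng | 5
60 | mkt | 5
40 | ops | 1
40 | eng | 1
40 | fin | 1

Derivation:
After JOIN sales (7 rows):
users.amt | users.score | users.yr | users.rank | sales.dept | sales.rank | sales.code | sales.price
1 | 8 | 1 | 5 | eng | 5 | Z2 | 9
1 | 8 | 1 | 5 | mkt | 5 | Z1 | 8
60 | 60 | 50 | 5 | eng | 5 | Z2 | 9
60 | 60 | 50 | 5 | mkt | 5 | Z1 | 8
40 | 8 | 6 | 1 | ops | 1 | Z2 | 1
40 | 8 | 6 | 1 | eng | 1 | X1 | 5
40 | 8 | 6 | 1 | fin | 1 | X1 | 6
After SELECT (7 rows):
users.amt | sales.dept | sales.rank
1 | eng | 5
1 | mkt | 5
60 | eng | 5
60 | mkt | 5
40 | ops | 1
40 | eng | 1
40 | fin | 1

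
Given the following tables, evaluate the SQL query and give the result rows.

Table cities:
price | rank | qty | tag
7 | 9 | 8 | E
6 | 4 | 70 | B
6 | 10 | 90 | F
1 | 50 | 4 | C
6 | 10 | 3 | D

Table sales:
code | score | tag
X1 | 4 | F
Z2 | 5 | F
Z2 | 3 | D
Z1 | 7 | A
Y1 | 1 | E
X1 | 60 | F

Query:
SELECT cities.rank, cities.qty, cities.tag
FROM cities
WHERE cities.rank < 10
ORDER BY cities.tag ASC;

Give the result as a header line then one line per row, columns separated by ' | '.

After WHERE (2 rows):
cities.price | cities.rank | cities.qty | cities.tag
7 | 9 | 8 | E
6 | 4 | 70 | B
After SELECT (2 rows):
cities.rank | cities.qty | cities.tag
9 | 8 | E
4 | 70 | B
After ORDER BY (2 rows):
cities.rank | cities.qty | cities.tag
4 | 70 | B
9 | 8 | E

== RESULT ==
cities.rank | cities.qty | cities.tag
4 | 70 | B
9 | 8 | E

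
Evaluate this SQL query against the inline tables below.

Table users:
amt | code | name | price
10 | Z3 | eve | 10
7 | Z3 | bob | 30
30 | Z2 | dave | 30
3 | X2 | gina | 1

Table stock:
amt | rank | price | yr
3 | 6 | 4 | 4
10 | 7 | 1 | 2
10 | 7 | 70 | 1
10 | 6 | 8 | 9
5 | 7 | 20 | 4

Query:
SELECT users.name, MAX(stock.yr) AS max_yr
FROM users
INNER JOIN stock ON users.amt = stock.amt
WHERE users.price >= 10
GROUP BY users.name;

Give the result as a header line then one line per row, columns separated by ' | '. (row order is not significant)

== RESULT ==
users.name | max_yr
eve | 9

Derivation:
After JOIN stock (4 rows):
users.amt | users.code | users.name | users.price | stock.amt | stock.rank | stock.price | stock.yr
10 | Z3 | eve | 10 | 10 | 7 | 1 | 2
10 | Z3 | eve | 10 | 10 | 7 | 70 | 1
10 | Z3 | eve | 10 | 10 | 6 | 8 | 9
3 | X2 | gina | 1 | 3 | 6 | 4 | 4
After WHERE (3 rows):
users.amt | users.code | users.name | users.price | stock.amt | stock.rank | stock.price | stock.yr
10 | Z3 | eve | 10 | 10 | 7 | 1 | 2
10 | Z3 | eve | 10 | 10 | 7 | 70 | 1
10 | Z3 | eve | 10 | 10 | 6 | 8 | 9
After GROUP BY (1 rows):
users.name | max_yr
eve | 9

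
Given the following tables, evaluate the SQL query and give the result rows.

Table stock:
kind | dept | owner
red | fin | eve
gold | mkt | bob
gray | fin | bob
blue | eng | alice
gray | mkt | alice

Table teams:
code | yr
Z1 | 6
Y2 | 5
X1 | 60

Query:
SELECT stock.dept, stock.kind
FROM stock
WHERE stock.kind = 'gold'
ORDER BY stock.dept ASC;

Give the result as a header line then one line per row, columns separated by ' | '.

After WHERE (1 rows):
stock.kind | stock.dept | stock.owner
gold | mkt | bob
After SELECT (1 rows):
stock.dept | stock.kind
mkt | gold
After ORDER BY (1 rows):
stock.dept | stock.kind
mkt | gold

== RESULT ==
stock.dept | stock.kind
mkt | gold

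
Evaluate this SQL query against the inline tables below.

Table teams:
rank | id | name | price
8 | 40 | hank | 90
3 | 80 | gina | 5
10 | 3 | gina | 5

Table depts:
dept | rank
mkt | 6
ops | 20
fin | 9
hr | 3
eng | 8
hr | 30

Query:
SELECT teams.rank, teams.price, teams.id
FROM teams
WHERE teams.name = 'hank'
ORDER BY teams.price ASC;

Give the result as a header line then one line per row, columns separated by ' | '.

After WHERE (1 rows):
teams.rank | teams.id | teams.name | teams.price
8 | 40 | hank | 90
After SELECT (1 rows):
teams.rank | teams.price | teams.id
8 | 90 | 40
After ORDER BY (1 rows):
teams.rank | teams.price | teams.id
8 | 90 | 40

== RESULT ==
teams.rank | teams.price | teams.id
8 | 90 | 40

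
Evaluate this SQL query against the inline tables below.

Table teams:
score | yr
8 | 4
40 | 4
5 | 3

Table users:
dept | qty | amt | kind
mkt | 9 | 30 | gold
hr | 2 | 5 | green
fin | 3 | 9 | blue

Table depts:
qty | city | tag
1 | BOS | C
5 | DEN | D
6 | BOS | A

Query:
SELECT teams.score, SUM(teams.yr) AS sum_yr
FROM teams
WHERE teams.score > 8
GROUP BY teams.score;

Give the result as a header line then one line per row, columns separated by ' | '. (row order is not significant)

== RESULT ==
teams.score | sum_yr
40 | 4

Derivation:
After WHERE (1 rows):
teams.score | teams.yr
40 | 4
After GROUP BY (1 rows):
teams.score | sum_yr
40 | 4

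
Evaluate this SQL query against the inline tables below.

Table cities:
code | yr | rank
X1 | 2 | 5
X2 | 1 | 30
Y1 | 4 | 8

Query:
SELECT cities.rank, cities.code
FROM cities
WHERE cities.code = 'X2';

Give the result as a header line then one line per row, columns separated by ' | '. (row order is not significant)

After WHERE (1 rows):
cities.code | cities.yr | cities.rank
X2 | 1 | 30
After SELECT (1 rows):
cities.rank | cities.code
30 | X2

== RESULT ==
cities.rank | cities.code
30 | X2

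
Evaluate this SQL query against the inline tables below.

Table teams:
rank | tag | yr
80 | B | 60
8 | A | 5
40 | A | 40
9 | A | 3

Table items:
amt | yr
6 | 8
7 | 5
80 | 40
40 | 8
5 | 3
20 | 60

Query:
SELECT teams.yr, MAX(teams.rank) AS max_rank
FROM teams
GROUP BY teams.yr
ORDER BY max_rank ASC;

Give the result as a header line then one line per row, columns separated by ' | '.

== RESULT ==
teams.yr | max_rank
5 | 8
3 | 9
40 | 40
60 | 80

Derivation:
After GROUP BY (4 rows):
teams.yr | max_rank
60 | 80
5 | 8
40 | 40
3 | 9
After ORDER BY (4 rows):
teams.yr | max_rank
5 | 8
3 | 9
40 | 40
60 | 80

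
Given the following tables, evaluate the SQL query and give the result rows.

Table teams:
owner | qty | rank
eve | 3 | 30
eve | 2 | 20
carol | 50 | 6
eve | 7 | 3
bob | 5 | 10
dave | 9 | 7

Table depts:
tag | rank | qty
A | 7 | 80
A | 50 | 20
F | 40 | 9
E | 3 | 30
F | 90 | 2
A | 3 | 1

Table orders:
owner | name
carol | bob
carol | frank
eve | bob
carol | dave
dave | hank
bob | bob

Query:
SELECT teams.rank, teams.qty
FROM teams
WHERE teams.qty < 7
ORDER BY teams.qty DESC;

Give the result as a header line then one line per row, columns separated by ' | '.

After WHERE (3 rows):
teams.owner | teams.qty | teams.rank
eve | 3 | 30
eve | 2 | 20
bob | 5 | 10
After SELECT (3 rows):
teams.rank | teams.qty
30 | 3
20 | 2
10 | 5
After ORDER BY (3 rows):
teams.rank | teams.qty
10 | 5
30 | 3
20 | 2

== RESULT ==
teams.rank | teams.qty
10 | 5
30 | 3
20 | 2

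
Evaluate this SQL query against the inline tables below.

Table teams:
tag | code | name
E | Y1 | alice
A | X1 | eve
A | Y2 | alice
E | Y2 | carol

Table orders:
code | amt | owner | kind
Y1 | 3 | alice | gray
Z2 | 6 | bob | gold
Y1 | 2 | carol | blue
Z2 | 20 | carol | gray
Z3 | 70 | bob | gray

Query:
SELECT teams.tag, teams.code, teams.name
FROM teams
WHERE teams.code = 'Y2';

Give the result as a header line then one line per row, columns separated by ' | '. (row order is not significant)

== RESULT ==
teams.tag | teams.code | teams.name
A | Y2 | alice
E | Y2 | carol

Derivation:
After WHERE (2 rows):
teams.tag | teams.code | teams.name
A | Y2 | alice
E | Y2 | carol
After SELECT (2 rows):
teams.tag | teams.code | teams.name
A | Y2 | alice
E | Y2 | carol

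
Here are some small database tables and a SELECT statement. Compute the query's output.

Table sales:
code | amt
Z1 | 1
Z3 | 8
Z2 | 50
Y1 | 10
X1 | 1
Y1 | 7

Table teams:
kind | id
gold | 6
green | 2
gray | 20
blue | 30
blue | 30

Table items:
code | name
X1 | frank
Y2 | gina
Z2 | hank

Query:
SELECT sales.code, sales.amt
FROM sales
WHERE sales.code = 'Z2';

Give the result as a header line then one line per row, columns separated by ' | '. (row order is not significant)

== RESULT ==
sales.code | sales.amt
Z2 | 50

Derivation:
After WHERE (1 rows):
sales.code | sales.amt
Z2 | 50
After SELECT (1 rows):
sales.code | sales.amt
Z2 | 50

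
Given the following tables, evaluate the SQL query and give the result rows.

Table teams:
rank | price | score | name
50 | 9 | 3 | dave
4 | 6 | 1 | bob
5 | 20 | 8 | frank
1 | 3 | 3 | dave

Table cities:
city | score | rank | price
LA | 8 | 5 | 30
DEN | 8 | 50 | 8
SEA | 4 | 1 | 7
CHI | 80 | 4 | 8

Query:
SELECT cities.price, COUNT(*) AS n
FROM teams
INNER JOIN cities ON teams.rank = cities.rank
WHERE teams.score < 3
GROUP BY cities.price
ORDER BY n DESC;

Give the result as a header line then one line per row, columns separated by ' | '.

After JOIN cities (4 rows):
teams.rank | teams.price | teams.score | teams.name | cities.city | cities.score | cities.rank | cities.price
50 | 9 | 3 | dave | DEN | 8 | 50 | 8
4 | 6 | 1 | bob | CHI | 80 | 4 | 8
5 | 20 | 8 | frank | LA | 8 | 5 | 30
1 | 3 | 3 | dave | SEA | 4 | 1 | 7
After WHERE (1 rows):
teams.rank | teams.price | teams.score | teams.name | cities.city | cities.score | cities.rank | cities.price
4 | 6 | 1 | bob | CHI | 80 | 4 | 8
After GROUP BY (1 rows):
cities.price | n
8 | 1
After ORDER BY (1 rows):
cities.price | n
8 | 1

== RESULT ==
cities.price | n
8 | 1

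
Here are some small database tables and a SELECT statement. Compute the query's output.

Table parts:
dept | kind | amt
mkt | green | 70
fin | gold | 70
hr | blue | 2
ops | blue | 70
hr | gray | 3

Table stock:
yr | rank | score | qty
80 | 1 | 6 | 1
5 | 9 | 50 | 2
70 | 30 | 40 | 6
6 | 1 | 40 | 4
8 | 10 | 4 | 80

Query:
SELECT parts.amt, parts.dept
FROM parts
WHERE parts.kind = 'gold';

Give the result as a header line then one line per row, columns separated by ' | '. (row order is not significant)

After WHERE (1 rows):
parts.dept | parts.kind | parts.amt
fin | gold | 70
After SELECT (1 rows):
parts.amt | parts.dept
70 | fin

== RESULT ==
parts.amt | parts.dept
70 | fin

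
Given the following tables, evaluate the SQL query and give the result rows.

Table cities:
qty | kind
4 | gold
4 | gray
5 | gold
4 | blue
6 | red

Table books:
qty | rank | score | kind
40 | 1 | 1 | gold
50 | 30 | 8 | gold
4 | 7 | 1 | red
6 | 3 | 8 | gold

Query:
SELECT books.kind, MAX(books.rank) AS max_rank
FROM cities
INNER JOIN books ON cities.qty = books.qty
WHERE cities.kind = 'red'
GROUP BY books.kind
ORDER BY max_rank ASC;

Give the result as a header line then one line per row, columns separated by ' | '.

== RESULT ==
books.kind | max_rank
gold | 3

Derivation:
After JOIN books (4 rows):
cities.qty | cities.kind | books.qty | books.rank | books.score | books.kind
4 | gold | 4 | 7 | 1 | red
4 | gray | 4 | 7 | 1 | red
4 | blue | 4 | 7 | 1 | red
6 | red | 6 | 3 | 8 | gold
After WHERE (1 rows):
cities.qty | cities.kind | books.qty | books.rank | books.score | books.kind
6 | red | 6 | 3 | 8 | gold
After GROUP BY (1 rows):
books.kind | max_rank
gold | 3
After ORDER BY (1 rows):
books.kind | max_rank
gold | 3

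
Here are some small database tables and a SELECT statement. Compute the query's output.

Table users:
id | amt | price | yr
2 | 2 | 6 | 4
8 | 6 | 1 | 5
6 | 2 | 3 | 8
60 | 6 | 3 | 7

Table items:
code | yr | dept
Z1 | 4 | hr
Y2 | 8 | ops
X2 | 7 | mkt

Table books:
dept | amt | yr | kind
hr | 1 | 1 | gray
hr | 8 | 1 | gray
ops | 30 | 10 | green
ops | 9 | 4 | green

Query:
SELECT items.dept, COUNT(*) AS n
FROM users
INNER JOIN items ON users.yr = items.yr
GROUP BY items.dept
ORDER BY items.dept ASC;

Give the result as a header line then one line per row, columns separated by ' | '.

== RESULT ==
items.dept | n
hr | 1
mkt | 1
ops | 1

Derivation:
After JOIN items (3 rows):
users.id | users.amt | users.price | users.yr | items.code | items.yr | items.dept
2 | 2 | 6 | 4 | Z1 | 4 | hr
6 | 2 | 3 | 8 | Y2 | 8 | ops
60 | 6 | 3 | 7 | X2 | 7 | mkt
After GROUP BY (3 rows):
items.dept | n
hr | 1
ops | 1
mkt | 1
After ORDER BY (3 rows):
items.dept | n
hr | 1
mkt | 1
ops | 1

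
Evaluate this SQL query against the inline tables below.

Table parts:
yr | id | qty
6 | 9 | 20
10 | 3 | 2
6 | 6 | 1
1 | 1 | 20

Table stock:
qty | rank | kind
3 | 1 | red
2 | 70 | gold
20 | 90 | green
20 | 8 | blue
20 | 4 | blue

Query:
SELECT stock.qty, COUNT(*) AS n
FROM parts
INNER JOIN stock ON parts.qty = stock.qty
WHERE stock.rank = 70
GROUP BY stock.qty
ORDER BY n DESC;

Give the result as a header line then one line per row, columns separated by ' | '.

== RESULT ==
stock.qty | n
2 | 1

Derivation:
After JOIN stock (7 rows):
parts.yr | parts.id | parts.qty | stock.qty | stock.rank | stock.kind
6 | 9 | 20 | 20 | 90 | green
6 | 9 | 20 | 20 | 8 | blue
6 | 9 | 20 | 20 | 4 | blue
10 | 3 | 2 | 2 | 70 | gold
1 | 1 | 20 | 20 | 90 | green
1 | 1 | 20 | 20 | 8 | blue
1 | 1 | 20 | 20 | 4 | blue
After WHERE (1 rows):
parts.yr | parts.id | parts.qty | stock.qty | stock.rank | stock.kind
10 | 3 | 2 | 2 | 70 | gold
After GROUP BY (1 rows):
stock.qty | n
2 | 1
After ORDER BY (1 rows):
stock.qty | n
2 | 1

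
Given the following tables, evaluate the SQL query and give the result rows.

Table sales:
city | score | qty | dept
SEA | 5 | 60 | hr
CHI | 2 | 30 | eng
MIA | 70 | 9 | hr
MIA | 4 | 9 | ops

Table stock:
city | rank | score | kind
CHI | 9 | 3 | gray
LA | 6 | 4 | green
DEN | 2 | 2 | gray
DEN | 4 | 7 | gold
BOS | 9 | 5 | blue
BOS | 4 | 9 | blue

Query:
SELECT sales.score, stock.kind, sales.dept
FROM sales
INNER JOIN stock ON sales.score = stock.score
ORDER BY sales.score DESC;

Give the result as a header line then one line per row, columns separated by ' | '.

After JOIN stock (3 rows):
sales.city | sales.score | sales.qty | sales.dept | stock.city | stock.rank | stock.score | stock.kind
SEA | 5 | 60 | hr | BOS | 9 | 5 | blue
CHI | 2 | 30 | eng | DEN | 2 | 2 | gray
MIA | 4 | 9 | ops | LA | 6 | 4 | green
After SELECT (3 rows):
sales.score | stock.kind | sales.dept
5 | blue | hr
2 | gray | eng
4 | green | ops
After ORDER BY (3 rows):
sales.score | stock.kind | sales.dept
5 | blue | hr
4 | green | ops
2 | gray | eng

== RESULT ==
sales.score | stock.kind | sales.dept
5 | blue | hr
4 | green | ops
2 | gray | eng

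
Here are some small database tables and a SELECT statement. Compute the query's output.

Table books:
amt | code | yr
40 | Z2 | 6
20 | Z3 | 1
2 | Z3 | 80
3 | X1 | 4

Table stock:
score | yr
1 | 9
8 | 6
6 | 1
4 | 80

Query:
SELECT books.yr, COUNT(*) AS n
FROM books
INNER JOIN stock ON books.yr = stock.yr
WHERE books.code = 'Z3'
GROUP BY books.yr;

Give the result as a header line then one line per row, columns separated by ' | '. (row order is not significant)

After JOIN stock (3 rows):
books.amt | books.code | books.yr | stock.score | stock.yr
40 | Z2 | 6 | 8 | 6
20 | Z3 | 1 | 6 | 1
2 | Z3 | 80 | 4 | 80
After WHERE (2 rows):
books.amt | books.code | books.yr | stock.score | stock.yr
20 | Z3 | 1 | 6 | 1
2 | Z3 | 80 | 4 | 80
After GROUP BY (2 rows):
books.yr | n
1 | 1
80 | 1

== RESULT ==
books.yr | n
1 | 1
80 | 1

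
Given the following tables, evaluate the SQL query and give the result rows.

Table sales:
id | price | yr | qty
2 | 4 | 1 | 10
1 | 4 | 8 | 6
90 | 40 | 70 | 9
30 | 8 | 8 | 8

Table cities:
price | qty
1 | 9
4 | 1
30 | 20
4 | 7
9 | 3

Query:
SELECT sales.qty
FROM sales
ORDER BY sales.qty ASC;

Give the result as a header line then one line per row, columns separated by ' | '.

== RESULT ==
sales.qty
6
8
9
10

Derivation:
After SELECT (4 rows):
sales.qty
10
6
9
8
After ORDER BY (4 rows):
sales.qty
6
8
9
10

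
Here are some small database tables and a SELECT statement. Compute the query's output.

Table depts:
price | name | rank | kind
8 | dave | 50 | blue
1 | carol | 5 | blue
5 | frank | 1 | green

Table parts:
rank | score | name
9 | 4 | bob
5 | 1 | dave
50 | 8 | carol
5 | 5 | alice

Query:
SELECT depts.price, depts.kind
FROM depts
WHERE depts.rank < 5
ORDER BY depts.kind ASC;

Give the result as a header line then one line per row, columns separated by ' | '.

== RESULT ==
depts.price | depts.kind
5 | green

Derivation:
After WHERE (1 rows):
depts.price | depts.name | depts.rank | depts.kind
5 | frank | 1 | green
After SELECT (1 rows):
depts.price | depts.kind
5 | green
After ORDER BY (1 rows):
depts.price | depts.kind
5 | green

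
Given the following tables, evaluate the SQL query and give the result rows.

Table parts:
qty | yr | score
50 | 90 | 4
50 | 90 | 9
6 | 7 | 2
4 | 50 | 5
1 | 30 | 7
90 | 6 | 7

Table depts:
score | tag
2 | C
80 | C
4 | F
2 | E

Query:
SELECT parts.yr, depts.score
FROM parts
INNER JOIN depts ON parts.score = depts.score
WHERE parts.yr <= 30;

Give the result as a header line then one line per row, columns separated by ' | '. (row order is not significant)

== RESULT ==
parts.yr | depts.score
7 | 2
7 | 2

Derivation:
After JOIN depts (3 rows):
parts.qty | parts.yr | parts.score | depts.score | depts.tag
50 | 90 | 4 | 4 | F
6 | 7 | 2 | 2 | C
6 | 7 | 2 | 2 | E
After WHERE (2 rows):
parts.qty | parts.yr | parts.score | depts.score | depts.tag
6 | 7 | 2 | 2 | C
6 | 7 | 2 | 2 | E
After SELECT (2 rows):
parts.yr | depts.score
7 | 2
7 | 2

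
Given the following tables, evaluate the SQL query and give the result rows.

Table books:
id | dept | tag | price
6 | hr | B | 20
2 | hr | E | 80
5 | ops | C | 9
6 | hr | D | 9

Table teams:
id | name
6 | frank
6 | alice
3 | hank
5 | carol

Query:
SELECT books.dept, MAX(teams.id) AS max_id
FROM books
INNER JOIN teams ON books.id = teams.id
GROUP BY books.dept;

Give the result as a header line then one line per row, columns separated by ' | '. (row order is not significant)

== RESULT ==
books.dept | max_id
hr | 6
ops | 5

Derivation:
After JOIN teams (5 rows):
books.id | books.dept | books.tag | books.price | teams.id | teams.name
6 | hr | B | 20 | 6 | frank
6 | hr | B | 20 | 6 | alice
5 | ops | C | 9 | 5 | carol
6 | hr | D | 9 | 6 | frank
6 | hr | D | 9 | 6 | alice
After GROUP BY (2 rows):
books.dept | max_id
hr | 6
ops | 5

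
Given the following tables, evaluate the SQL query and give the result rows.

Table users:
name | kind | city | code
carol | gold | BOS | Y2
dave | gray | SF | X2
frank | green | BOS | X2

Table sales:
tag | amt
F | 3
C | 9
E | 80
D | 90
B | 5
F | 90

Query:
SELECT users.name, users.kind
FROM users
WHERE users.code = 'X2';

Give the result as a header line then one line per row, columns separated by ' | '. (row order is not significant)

After WHERE (2 rows):
users.name | users.kind | users.city | users.code
dave | gray | SF | X2
frank | green | BOS | X2
After SELECT (2 rows):
users.name | users.kind
dave | gray
frank | green

== RESULT ==
users.name | users.kind
dave | gray
frank | green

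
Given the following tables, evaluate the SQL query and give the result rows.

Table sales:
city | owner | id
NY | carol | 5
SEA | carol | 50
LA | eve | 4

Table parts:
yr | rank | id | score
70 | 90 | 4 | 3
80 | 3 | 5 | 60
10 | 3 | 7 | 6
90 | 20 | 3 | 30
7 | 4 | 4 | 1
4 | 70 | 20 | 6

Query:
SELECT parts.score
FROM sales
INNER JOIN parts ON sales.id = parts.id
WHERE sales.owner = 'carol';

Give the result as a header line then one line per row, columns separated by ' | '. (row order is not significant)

After JOIN parts (3 rows):
sales.city | sales.owner | sales.id | parts.yr | parts.rank | parts.id | parts.score
NY | carol | 5 | 80 | 3 | 5 | 60
LA | eve | 4 | 70 | 90 | 4 | 3
LA | eve | 4 | 7 | 4 | 4 | 1
After WHERE (1 rows):
sales.city | sales.owner | sales.id | parts.yr | parts.rank | parts.id | parts.score
NY | carol | 5 | 80 | 3 | 5 | 60
After SELECT (1 rows):
parts.score
60

== RESULT ==
parts.score
60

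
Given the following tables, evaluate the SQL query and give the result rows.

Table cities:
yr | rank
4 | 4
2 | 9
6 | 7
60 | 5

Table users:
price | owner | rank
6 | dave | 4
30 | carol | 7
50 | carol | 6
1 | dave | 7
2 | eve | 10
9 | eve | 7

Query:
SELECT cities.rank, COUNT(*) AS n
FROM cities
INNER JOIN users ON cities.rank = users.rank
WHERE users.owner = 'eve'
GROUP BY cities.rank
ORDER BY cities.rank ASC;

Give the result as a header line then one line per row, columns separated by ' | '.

== RESULT ==
cities.rank | n
7 | 1

Derivation:
After JOIN users (4 rows):
cities.yr | cities.rank | users.price | users.owner | users.rank
4 | 4 | 6 | dave | 4
6 | 7 | 30 | carol | 7
6 | 7 | 1 | dave | 7
6 | 7 | 9 | eve | 7
After WHERE (1 rows):
cities.yr | cities.rank | users.price | users.owner | users.rank
6 | 7 | 9 | eve | 7
After GROUP BY (1 rows):
cities.rank | n
7 | 1
After ORDER BY (1 rows):
cities.rank | n
7 | 1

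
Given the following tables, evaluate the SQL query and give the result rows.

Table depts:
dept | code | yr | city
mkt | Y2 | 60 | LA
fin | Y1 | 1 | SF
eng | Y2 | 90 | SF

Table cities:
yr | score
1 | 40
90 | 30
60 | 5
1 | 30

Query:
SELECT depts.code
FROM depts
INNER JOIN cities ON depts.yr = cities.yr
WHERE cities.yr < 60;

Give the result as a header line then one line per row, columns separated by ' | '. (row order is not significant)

== RESULT ==
depts.code
Y1
Y1

Derivation:
After JOIN cities (4 rows):
depts.dept | depts.code | depts.yr | depts.city | cities.yr | cities.score
mkt | Y2 | 60 | LA | 60 | 5
fin | Y1 | 1 | SF | 1 | 40
fin | Y1 | 1 | SF | 1 | 30
eng | Y2 | 90 | SF | 90 | 30
After WHERE (2 rows):
depts.dept | depts.code | depts.yr | depts.city | cities.yr | cities.score
fin | Y1 | 1 | SF | 1 | 40
fin | Y1 | 1 | SF | 1 | 30
After SELECT (2 rows):
depts.code
Y1
Y1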